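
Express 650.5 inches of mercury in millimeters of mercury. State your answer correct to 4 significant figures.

16520 millimeters of mercury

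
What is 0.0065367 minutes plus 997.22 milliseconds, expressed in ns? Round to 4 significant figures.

1.389e+9 nanoseconds

0.0065367 min = 3.92202e+8 ns and 997.22 ms = 9.97220e+8 ns.
3.92202e+8 + 9.97220e+8 ≈ 1.389e+9 ns.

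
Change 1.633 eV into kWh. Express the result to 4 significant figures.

7.268e-26 kilowatt-hours

1 electronvolt = 4.45049e-26 kWh.
Thus 1.633 × 4.45049e-26 ≈ 7.268e-26 kWh.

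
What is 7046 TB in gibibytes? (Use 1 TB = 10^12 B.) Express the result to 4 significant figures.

6.562 × 10^6 GiB

1 terabyte = 931.323 GiB.
Then 7046 × 931.323 ≈ 6.562 × 10^6 GiB.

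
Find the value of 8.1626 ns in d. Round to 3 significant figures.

1 nanosecond = 1.15741e-14 d.
8.1626 × 1.15741e-14 ≈ 9.45e-14 d.

9.45e-14 days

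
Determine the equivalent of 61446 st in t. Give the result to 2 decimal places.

1 st = 0.00635029 metric tons.
So 61446 × 0.00635029 ≈ 390.20 t.

390.20 t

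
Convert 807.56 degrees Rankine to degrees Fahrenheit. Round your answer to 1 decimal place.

347.9 degrees Fahrenheit

°R = °F + 459.67.
Applying the formula gives 347.9 °F.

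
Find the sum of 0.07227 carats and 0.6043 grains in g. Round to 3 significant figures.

0.0536 grams

0.07227 ct = 0.0144540 g and 0.6043 gr = 0.0391580 g.
0.0144540 + 0.0391580 ≈ 0.0536 g.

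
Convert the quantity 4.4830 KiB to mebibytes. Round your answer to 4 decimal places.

0.0044 MiB

1 kibibyte = 0.0009765625 mebibytes.
Then 4.4830 × 0.0009765625 ≈ 0.0044 MiB.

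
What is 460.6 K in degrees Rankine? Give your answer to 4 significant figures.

°R = K × 9/5.
Applying the formula gives 829.1 °R.

829.1 °R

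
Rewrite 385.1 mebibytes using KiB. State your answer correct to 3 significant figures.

1 MiB = 1024.00 KiB.
Thus 385.1 × 1024.00 ≈ 394000 KiB.

394000 KiB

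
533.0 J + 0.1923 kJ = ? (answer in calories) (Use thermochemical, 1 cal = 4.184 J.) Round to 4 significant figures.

173.4 cal

533.0 J = 127.390 cal and 0.1923 kJ = 45.9608 cal.
127.390 + 45.9608 ≈ 173.4 cal.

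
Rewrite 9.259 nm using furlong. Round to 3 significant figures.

4.60 × 10^-11 furlong

1 nm = 4.97097 × 10^-12 furlongs.
9.259 × 4.97097 × 10^-12 ≈ 4.60 × 10^-11 furlong.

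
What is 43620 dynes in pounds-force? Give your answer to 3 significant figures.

1 dyne = 2.24809 × 10^-6 lbf.
Thus 43620 × 2.24809 × 10^-6 ≈ 0.0981 lbf.

0.0981 lbf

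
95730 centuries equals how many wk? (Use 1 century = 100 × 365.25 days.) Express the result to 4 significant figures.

1 century = 5217.86 wk.
95730 × 5217.86 ≈ 4.995 × 10^8 wk.

4.995 × 10^8 wk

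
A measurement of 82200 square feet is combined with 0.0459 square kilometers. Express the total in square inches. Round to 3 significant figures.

8.30 × 10^7 square inches

82200 ft² = 1.18368 × 10^7 in² and 0.0459 km² = 7.11451 × 10^7 in².
1.18368 × 10^7 + 7.11451 × 10^7 ≈ 8.30 × 10^7 in².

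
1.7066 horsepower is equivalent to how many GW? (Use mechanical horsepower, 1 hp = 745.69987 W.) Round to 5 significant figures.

1 horsepower = 7.45700e-7 GW.
So 1.7066 × 7.45700e-7 ≈ 1.2726e-6 GW.

1.2726e-6 GW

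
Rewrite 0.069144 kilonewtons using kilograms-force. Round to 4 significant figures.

1 kilonewton = 101.972 kgf.
0.069144 × 101.972 ≈ 7.051 kgf.

7.051 kgf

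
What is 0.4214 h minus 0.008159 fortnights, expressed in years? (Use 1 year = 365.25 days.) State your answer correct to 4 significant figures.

-0.0002647 years

0.4214 h = 4.80721 × 10^-5 yr and 0.008159 fortnight = 0.000312734 yr.
4.80721 × 10^-5 − 0.000312734 ≈ -0.0002647 yr.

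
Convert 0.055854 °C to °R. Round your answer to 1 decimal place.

°R = (°C + 273.15) × 9/5.
Applying the formula gives 491.8 °R.

491.8 degrees Rankine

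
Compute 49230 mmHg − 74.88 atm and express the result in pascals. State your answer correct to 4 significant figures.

49230 mmHg = 6.56346e+6 Pa and 74.88 atm = 7.58722e+6 Pa.
6.56346e+6 − 7.58722e+6 ≈ -1.024e+6 Pa.

-1.024e+6 pascals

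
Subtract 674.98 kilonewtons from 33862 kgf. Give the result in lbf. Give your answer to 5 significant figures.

-77089 lbf

33862 kgf = 74652.9 lbf and 674.98 kN = 151742 lbf.
74652.9 − 151742 ≈ -77089 lbf.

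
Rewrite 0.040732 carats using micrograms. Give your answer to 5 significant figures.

1 carat = 200000 micrograms.
0.040732 × 200000 ≈ 8146.4 μg.

8146.4 μg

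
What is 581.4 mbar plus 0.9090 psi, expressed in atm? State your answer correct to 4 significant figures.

0.6357 atmospheres

581.4 mbar = 0.573797 atm and 0.9090 psi = 0.0618538 atm.
0.573797 + 0.0618538 ≈ 0.6357 atm.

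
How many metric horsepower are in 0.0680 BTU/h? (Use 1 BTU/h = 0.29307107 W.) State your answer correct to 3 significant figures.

1 BTU/h = 0.000398466 PS.
So 0.0680 × 0.000398466 ≈ 2.71 × 10^-5 PS.

2.71 × 10^-5 metric horsepower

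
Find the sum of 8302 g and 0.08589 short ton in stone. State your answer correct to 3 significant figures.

8302 g = 1.30734 st and 0.08589 short ton = 12.2700 st.
1.30734 + 12.2700 ≈ 13.6 st.

13.6 st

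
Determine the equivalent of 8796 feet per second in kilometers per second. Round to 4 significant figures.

2.681 km/s

1 ft/s = 0.000304800 km/s.
Thus 8796 × 0.000304800 ≈ 2.681 km/s.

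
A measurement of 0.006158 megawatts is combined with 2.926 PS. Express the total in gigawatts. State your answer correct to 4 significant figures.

8.310 × 10^-6 GW

0.006158 MW = 6.15800 × 10^-6 GW and 2.926 PS = 2.15207 × 10^-6 GW.
6.15800 × 10^-6 + 2.15207 × 10^-6 ≈ 8.310 × 10^-6 GW.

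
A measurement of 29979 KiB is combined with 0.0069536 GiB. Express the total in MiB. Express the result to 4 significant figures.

36.40 MiB

29979 KiB = 29.2764 MiB and 0.0069536 GiB = 7.12049 MiB.
29.2764 + 7.12049 ≈ 36.40 MiB.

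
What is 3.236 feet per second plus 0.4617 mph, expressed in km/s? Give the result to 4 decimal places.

0.0012 kilometers per second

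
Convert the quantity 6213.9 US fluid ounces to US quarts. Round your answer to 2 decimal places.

1 US fl oz = 0.0312500 US quarts.
Then 6213.9 × 0.0312500 ≈ 194.18 US qt.

194.18 US quarts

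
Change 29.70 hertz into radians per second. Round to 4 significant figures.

1 Hz = 6.28319 rad/s.
Then 29.70 × 6.28319 ≈ 186.6 rad/s.

186.6 rad/s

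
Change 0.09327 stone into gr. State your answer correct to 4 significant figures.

9140 gr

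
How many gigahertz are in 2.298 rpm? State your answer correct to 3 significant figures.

3.83e-11 GHz

1 rpm = 1.66667e-11 gigahertz.
2.298 × 1.66667e-11 ≈ 3.83e-11 GHz.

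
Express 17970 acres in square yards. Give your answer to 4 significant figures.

8.697 × 10^7 yd²

1 acre = 4840.00 square yards.
So 17970 × 4840.00 ≈ 8.697 × 10^7 yd².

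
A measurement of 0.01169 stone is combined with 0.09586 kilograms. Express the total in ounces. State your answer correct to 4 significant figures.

0.01169 st = 2.61856 oz and 0.09586 kg = 3.38136 oz.
2.61856 + 3.38136 ≈ 6.000 oz.

6.000 oz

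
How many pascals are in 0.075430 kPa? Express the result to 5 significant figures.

75.430 pascals

1 kPa = 1000.00 Pa.
Thus 0.075430 × 1000.00 ≈ 75.430 Pa.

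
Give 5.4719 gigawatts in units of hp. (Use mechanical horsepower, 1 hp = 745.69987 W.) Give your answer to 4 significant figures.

1 gigawatt = 1.34102e+6 horsepower.
Then 5.4719 × 1.34102e+6 ≈ 7.338e+6 hp.

7.338e+6 hp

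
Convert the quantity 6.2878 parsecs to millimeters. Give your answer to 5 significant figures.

1 pc = 3.08568e+19 mm.
Thus 6.2878 × 3.08568e+19 ≈ 1.9402e+20 mm.

1.9402e+20 mm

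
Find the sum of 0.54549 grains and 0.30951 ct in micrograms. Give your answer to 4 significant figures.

0.54549 gr = 35347.2 μg and 0.30951 ct = 61902.0 μg.
35347.2 + 61902.0 ≈ 97250 μg.

97250 μg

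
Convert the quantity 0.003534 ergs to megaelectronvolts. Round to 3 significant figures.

1 erg = 624151 megaelectronvolts.
So 0.003534 × 624151 ≈ 2210 MeV.

2210 megaelectronvolts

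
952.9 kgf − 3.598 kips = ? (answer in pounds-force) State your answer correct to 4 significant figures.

952.9 kgf = 2100.78 lbf and 3.598 kip = 3598.00 lbf.
2100.78 − 3598.00 ≈ -1497 lbf.

-1497 pounds-force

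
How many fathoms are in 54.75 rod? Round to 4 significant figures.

1 rod = 2.75000 fathom.
So 54.75 × 2.75000 ≈ 150.6 fathom.

150.6 fathom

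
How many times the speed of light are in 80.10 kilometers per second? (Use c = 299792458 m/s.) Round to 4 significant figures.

1 km/s = 3.33564 × 10^-6 c.
80.10 × 3.33564 × 10^-6 ≈ 0.0002672 c.

0.0002672 times the speed of light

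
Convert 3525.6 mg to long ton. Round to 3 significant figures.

1 mg = 9.84207e-10 long tons.
Then 3525.6 × 9.84207e-10 ≈ 3.47e-6 long ton.

3.47e-6 long ton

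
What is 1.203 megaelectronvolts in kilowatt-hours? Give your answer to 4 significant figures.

5.354 × 10^-20 kWh

1 MeV = 4.45049 × 10^-20 kWh.
Thus 1.203 × 4.45049 × 10^-20 ≈ 5.354 × 10^-20 kWh.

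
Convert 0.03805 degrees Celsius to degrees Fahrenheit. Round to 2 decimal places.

32.07 °F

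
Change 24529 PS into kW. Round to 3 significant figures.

18000 kW

1 PS = 0.735499 kilowatts.
Thus 24529 × 0.735499 ≈ 18000 kW.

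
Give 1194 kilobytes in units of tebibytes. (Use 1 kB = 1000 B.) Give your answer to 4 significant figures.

1 kilobyte = 9.09495e-10 tebibytes.
Thus 1194 × 9.09495e-10 ≈ 1.086e-6 TiB.

1.086e-6 TiB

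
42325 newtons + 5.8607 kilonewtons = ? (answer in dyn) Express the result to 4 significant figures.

42325 N = 4.23250 × 10^9 dyn and 5.8607 kN = 5.86070 × 10^8 dyn.
4.23250 × 10^9 + 5.86070 × 10^8 ≈ 4.819 × 10^9 dyn.

4.819 × 10^9 dynes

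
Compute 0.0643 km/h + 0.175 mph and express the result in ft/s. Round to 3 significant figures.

0.315 ft/s

0.0643 km/h = 0.0585994 ft/s and 0.175 mph = 0.256667 ft/s.
0.0585994 + 0.256667 ≈ 0.315 ft/s.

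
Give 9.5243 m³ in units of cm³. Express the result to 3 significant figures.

9.52 × 10^6 cm³

1 cubic meter = 1.00000 × 10^6 cm³.
So 9.5243 × 1.00000 × 10^6 ≈ 9.52 × 10^6 cm³.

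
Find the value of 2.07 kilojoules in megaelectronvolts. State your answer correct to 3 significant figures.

1.29e+16 MeV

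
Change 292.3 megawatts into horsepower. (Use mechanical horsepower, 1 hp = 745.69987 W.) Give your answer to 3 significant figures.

1 MW = 1341.02 hp.
So 292.3 × 1341.02 ≈ 392000 hp.

392000 horsepower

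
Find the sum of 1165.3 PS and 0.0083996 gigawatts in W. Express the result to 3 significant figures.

1165.3 PS = 857077 W and 0.0083996 GW = 8.39960 × 10^6 W.
857077 + 8.39960 × 10^6 ≈ 9.26 × 10^6 W.

9.26 × 10^6 W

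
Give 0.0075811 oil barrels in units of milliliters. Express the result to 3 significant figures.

1210 milliliters

1 oil barrel = 158987 milliliters.
Thus 0.0075811 × 158987 ≈ 1210 mL.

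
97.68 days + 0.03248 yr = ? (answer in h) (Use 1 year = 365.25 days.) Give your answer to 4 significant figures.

97.68 d = 2344.32 h and 0.03248 yr = 284.720 h.
2344.32 + 284.720 ≈ 2629 h.

2629 hours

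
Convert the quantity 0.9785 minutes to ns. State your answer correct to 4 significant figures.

1 minute = 6.00000 × 10^10 nanoseconds.
0.9785 × 6.00000 × 10^10 ≈ 5.871 × 10^10 ns.

5.871 × 10^10 ns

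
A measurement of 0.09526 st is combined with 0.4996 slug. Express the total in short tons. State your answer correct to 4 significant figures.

0.008704 short tons

0.09526 st = 0.000666820 short ton and 0.4996 slug = 0.00803708 short ton.
0.000666820 + 0.00803708 ≈ 0.008704 short ton.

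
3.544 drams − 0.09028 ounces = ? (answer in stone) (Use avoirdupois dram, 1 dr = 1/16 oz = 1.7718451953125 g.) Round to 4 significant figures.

0.0005858 st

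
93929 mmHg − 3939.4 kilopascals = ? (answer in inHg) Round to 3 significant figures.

2530 inHg

93929 mmHg = 3697.99 inHg and 3939.4 kPa = 1163.30 inHg.
3697.99 − 1163.30 ≈ 2530 inHg.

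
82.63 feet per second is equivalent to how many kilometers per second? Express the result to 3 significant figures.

0.0252 km/s

1 foot per second = 0.000304800 km/s.
So 82.63 × 0.000304800 ≈ 0.0252 km/s.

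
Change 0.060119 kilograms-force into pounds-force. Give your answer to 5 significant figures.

0.13254 pounds-force

1 kgf = 2.20462 pounds-force.
So 0.060119 × 2.20462 ≈ 0.13254 lbf.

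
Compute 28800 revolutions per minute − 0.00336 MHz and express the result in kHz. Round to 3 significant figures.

28800 rpm = 0.480000 kHz and 0.00336 MHz = 3.36000 kHz.
0.480000 − 3.36000 ≈ -2.88 kHz.

-2.88 kHz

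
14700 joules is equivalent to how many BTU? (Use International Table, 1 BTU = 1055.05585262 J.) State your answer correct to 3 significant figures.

13.9 British thermal units

1 J = 0.000947817 BTU.
So 14700 × 0.000947817 ≈ 13.9 BTU.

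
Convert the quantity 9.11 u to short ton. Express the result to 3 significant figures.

1.67e-29 short ton

1 u = 1.83043e-30 short tons.
9.11 × 1.83043e-30 ≈ 1.67e-29 short ton.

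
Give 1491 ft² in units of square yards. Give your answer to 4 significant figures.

1 ft² = 0.111111 yd².
So 1491 × 0.111111 ≈ 165.7 yd².

165.7 yd²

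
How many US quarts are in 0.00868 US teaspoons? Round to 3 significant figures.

1 US tsp = 0.00520833 US qt.
So 0.00868 × 0.00520833 ≈ 4.52e-5 US qt.

4.52e-5 US quarts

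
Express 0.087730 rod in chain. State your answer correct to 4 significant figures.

1 rod = 0.250000 chain.
Then 0.087730 × 0.250000 ≈ 0.02193 chain.

0.02193 chain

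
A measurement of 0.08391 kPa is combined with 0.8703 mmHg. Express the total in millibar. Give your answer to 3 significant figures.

0.08391 kPa = 0.839100 mbar and 0.8703 mmHg = 1.16030 mbar.
0.839100 + 1.16030 ≈ 2.00 mbar.

2.00 mbar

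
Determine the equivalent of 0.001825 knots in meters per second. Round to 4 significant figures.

0.0009389 m/s

1 kn = 0.514444 m/s.
0.001825 × 0.514444 ≈ 0.0009389 m/s.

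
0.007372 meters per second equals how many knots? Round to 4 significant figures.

1 m/s = 1.94384 kn.
Thus 0.007372 × 1.94384 ≈ 0.01433 kn.

0.01433 kn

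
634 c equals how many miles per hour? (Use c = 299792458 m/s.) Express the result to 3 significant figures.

4.25e+11 mph

1 c = 6.70617e+8 mph.
Then 634 × 6.70617e+8 ≈ 4.25e+11 mph.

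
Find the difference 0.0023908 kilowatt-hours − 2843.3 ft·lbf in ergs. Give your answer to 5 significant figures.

0.0023908 kWh = 8.60688e+10 erg and 2843.3 ft·lbf = 3.85500e+10 erg.
8.60688e+10 − 3.85500e+10 ≈ 4.7519e+10 erg.

4.7519e+10 erg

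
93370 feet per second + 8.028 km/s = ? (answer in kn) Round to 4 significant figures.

70930 knots

93370 ft/s = 55320.2 kn and 8.028 km/s = 15605.2 kn.
55320.2 + 15605.2 ≈ 70930 kn.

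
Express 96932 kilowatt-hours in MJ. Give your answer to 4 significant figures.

1 kilowatt-hour = 3.60000 megajoules.
Then 96932 × 3.60000 ≈ 349000 MJ.

349000 MJ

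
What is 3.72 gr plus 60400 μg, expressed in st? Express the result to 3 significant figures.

3.72 gr = 3.79592 × 10^-5 st and 60400 μg = 9.51137 × 10^-6 st.
3.79592 × 10^-5 + 9.51137 × 10^-6 ≈ 4.75 × 10^-5 st.

4.75 × 10^-5 st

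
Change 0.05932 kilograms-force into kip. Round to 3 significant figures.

0.000131 kip

1 kgf = 0.00220462 kip.
0.05932 × 0.00220462 ≈ 0.000131 kip.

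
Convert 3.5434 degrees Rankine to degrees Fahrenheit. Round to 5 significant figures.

-456.13 °F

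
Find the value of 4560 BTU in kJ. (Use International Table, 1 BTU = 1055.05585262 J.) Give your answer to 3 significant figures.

4810 kilojoules

1 British thermal unit = 1.05506 kilojoules.
4560 × 1.05506 ≈ 4810 kJ.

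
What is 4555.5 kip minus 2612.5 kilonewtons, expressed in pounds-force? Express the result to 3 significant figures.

3.97e+6 lbf

4555.5 kip = 4.55550e+6 lbf and 2612.5 kN = 587313 lbf.
4.55550e+6 − 587313 ≈ 3.97e+6 lbf.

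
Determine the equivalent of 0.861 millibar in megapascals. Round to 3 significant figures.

8.61e-5 MPa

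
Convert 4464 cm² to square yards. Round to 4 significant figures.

0.5339 yd²

1 square centimeter = 0.000119599 square yards.
Then 4464 × 0.000119599 ≈ 0.5339 yd².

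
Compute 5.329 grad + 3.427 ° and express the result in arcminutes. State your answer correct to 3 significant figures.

493 arcmin

5.329 grad = 287.766 arcmin and 3.427 ° = 205.620 arcmin.
287.766 + 205.620 ≈ 493 arcmin.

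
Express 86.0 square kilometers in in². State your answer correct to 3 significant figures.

1.33 × 10^11 square inches

1 square kilometer = 1.55000 × 10^9 square inches.
Then 86.0 × 1.55000 × 10^9 ≈ 1.33 × 10^11 in².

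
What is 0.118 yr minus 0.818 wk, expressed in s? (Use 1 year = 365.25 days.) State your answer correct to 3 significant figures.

3.23 × 10^6 s

0.118 yr = 3.72380 × 10^6 s and 0.818 wk = 494726 s.
3.72380 × 10^6 − 494726 ≈ 3.23 × 10^6 s.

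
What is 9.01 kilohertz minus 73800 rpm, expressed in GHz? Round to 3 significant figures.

9.01 kHz = 9.01000 × 10^-6 GHz and 73800 rpm = 1.23000 × 10^-6 GHz.
9.01000 × 10^-6 − 1.23000 × 10^-6 ≈ 7.78 × 10^-6 GHz.

7.78 × 10^-6 GHz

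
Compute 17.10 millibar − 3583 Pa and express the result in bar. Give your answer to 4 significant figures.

17.10 mbar = 0.0171000 bar and 3583 Pa = 0.0358300 bar.
0.0171000 − 0.0358300 ≈ -0.01873 bar.

-0.01873 bar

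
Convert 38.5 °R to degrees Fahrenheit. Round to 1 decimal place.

-421.2 °F

°R = °F + 459.67.
Applying the formula gives -421.2 °F.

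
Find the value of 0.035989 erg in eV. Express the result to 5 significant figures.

2.2463e+10 electronvolts

1 erg = 6.24151e+11 eV.
So 0.035989 × 6.24151e+11 ≈ 2.2463e+10 eV.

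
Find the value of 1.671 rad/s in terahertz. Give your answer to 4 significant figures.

2.659 × 10^-13 terahertz

1 radian per second = 1.59155 × 10^-13 THz.
So 1.671 × 1.59155 × 10^-13 ≈ 2.659 × 10^-13 THz.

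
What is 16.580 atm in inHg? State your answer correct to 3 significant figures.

496 inches of mercury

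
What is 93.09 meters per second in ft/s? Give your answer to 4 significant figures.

305.4 feet per second

1 meter per second = 3.28084 ft/s.
So 93.09 × 3.28084 ≈ 305.4 ft/s.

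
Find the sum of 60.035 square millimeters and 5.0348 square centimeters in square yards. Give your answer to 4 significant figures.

0.0006740 square yards

60.035 mm² = 7.18013 × 10^-5 yd² and 5.0348 cm² = 0.000602157 yd².
7.18013 × 10^-5 + 0.000602157 ≈ 0.0006740 yd².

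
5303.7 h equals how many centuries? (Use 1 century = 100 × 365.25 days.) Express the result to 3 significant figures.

1 hour = 1.14077 × 10^-6 century.
Then 5303.7 × 1.14077 × 10^-6 ≈ 0.00605 century.

0.00605 century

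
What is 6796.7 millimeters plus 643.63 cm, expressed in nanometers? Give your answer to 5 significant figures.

6796.7 mm = 6.79670e+9 nm and 643.63 cm = 6.43630e+9 nm.
6.79670e+9 + 6.43630e+9 ≈ 1.3233e+10 nm.

1.3233e+10 nanometers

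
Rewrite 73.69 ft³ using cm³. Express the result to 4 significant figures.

1 ft³ = 28316.8 cubic centimeters.
Thus 73.69 × 28316.8 ≈ 2.087e+6 cm³.

2.087e+6 cubic centimeters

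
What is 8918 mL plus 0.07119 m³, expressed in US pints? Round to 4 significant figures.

169.3 US pints

8918 mL = 18.8471 US pt and 0.07119 m³ = 150.451 US pt.
18.8471 + 150.451 ≈ 169.3 US pt.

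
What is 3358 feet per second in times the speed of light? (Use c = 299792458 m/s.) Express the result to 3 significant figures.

3.41 × 10^-6 times the speed of light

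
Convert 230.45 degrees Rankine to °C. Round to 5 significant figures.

-145.12 °C

°R = (°C + 273.15) × 9/5.
Applying the formula gives -145.12 °C.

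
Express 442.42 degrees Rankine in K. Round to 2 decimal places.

°R = K × 9/5.
Applying the formula gives 245.79 K.

245.79 K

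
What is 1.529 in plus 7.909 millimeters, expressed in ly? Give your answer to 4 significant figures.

4.941 × 10^-18 ly

1.529 in = 4.10503 × 10^-18 ly and 7.909 mm = 8.35982 × 10^-19 ly.
4.10503 × 10^-18 + 8.35982 × 10^-19 ≈ 4.941 × 10^-18 ly.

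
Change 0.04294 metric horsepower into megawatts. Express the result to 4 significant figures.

1 PS = 0.000735499 MW.
So 0.04294 × 0.000735499 ≈ 3.158 × 10^-5 MW.

3.158 × 10^-5 MW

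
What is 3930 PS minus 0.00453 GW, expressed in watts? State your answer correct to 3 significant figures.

-1.64e+6 watts

3930 PS = 2.89051e+6 W and 0.00453 GW = 4.53000e+6 W.
2.89051e+6 − 4.53000e+6 ≈ -1.64e+6 W.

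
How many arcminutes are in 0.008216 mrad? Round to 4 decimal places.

0.0282 arcminutes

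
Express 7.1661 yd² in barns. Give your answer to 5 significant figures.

5.9918e+28 barn

1 yd² = 8.36127e+27 barn.
So 7.1661 × 8.36127e+27 ≈ 5.9918e+28 barn.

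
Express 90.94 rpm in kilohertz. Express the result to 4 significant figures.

0.001516 kHz

1 revolution per minute = 1.66667 × 10^-5 kHz.
So 90.94 × 1.66667 × 10^-5 ≈ 0.001516 kHz.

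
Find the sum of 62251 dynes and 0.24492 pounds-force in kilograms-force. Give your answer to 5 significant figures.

62251 dyn = 0.0634784 kgf and 0.24492 lbf = 0.111094 kgf.
0.0634784 + 0.111094 ≈ 0.17457 kgf.

0.17457 kgf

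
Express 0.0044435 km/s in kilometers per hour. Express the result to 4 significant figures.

16.00 kilometers per hour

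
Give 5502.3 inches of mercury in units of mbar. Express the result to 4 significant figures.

186300 mbar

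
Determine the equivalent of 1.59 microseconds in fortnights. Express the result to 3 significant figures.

1 μs = 8.26720 × 10^-13 fortnights.
Then 1.59 × 8.26720 × 10^-13 ≈ 1.31 × 10^-12 fortnight.

1.31 × 10^-12 fortnights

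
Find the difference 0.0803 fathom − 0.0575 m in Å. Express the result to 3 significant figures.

0.0803 fathom = 1.46853e+9 Å and 0.0575 m = 5.75000e+8 Å.
1.46853e+9 − 5.75000e+8 ≈ 8.94e+8 Å.

8.94e+8 Å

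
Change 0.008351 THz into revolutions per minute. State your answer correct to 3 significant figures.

1 THz = 6.00000 × 10^13 revolutions per minute.
Then 0.008351 × 6.00000 × 10^13 ≈ 5.01 × 10^11 rpm.

5.01 × 10^11 revolutions per minute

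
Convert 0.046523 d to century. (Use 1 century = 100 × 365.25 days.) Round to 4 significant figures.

1.274e-6 centuries

1 day = 2.73785e-5 centuries.
So 0.046523 × 2.73785e-5 ≈ 1.274e-6 century.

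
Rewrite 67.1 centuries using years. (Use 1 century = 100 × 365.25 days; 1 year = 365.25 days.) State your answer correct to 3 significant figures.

1 century = 100.000 yr.
67.1 × 100.000 ≈ 6710 yr.

6710 years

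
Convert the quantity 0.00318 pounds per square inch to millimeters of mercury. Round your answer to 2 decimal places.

0.16 mmHg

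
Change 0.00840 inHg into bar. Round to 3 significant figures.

1 inch of mercury = 0.0338639 bar.
0.00840 × 0.0338639 ≈ 0.000284 bar.

0.000284 bar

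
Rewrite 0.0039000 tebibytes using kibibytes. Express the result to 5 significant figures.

4.1876e+6 kibibytes

1 TiB = 1.07374e+9 kibibytes.
Then 0.0039000 × 1.07374e+9 ≈ 4.1876e+6 KiB.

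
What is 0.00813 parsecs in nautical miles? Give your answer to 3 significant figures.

1 pc = 1.66613 × 10^13 nmi.
So 0.00813 × 1.66613 × 10^13 ≈ 1.35 × 10^11 nmi.

1.35 × 10^11 nmi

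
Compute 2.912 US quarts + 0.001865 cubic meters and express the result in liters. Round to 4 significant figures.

4.621 L

2.912 US qt = 2.75578 L and 0.001865 m³ = 1.86500 L.
2.75578 + 1.86500 ≈ 4.621 L.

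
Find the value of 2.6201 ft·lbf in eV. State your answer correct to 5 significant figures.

1 foot-pound = 8.46235e+18 eV.
Thus 2.6201 × 8.46235e+18 ≈ 2.2172e+19 eV.

2.2172e+19 eV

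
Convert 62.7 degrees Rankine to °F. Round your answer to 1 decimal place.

-397.0 degrees Fahrenheit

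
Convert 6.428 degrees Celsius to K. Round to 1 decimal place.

279.6 K

K = °C + 273.15.
Applying the formula gives 279.6 K.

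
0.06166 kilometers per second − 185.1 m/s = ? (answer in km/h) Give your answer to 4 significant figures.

-444.4 km/h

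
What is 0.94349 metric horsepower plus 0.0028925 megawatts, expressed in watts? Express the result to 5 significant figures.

3586.4 W

0.94349 PS = 693.936 W and 0.0028925 MW = 2892.50 W.
693.936 + 2892.50 ≈ 3586.4 W.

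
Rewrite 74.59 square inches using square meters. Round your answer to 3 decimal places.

0.048 m²

1 in² = 0.000645160 m².
So 74.59 × 0.000645160 ≈ 0.048 m².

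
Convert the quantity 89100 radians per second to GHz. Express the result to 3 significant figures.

1 rad/s = 1.59155e-10 GHz.
Then 89100 × 1.59155e-10 ≈ 1.42e-5 GHz.

1.42e-5 gigahertz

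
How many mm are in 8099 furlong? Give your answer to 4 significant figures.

1.629 × 10^9 mm

1 furlong = 201168 mm.
So 8099 × 201168 ≈ 1.629 × 10^9 mm.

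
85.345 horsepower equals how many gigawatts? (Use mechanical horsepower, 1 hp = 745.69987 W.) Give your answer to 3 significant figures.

6.36e-5 GW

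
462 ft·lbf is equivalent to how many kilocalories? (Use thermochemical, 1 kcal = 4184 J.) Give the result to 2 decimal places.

0.15 kcal

1 ft·lbf = 0.000324048 kcal.
462 × 0.000324048 ≈ 0.15 kcal.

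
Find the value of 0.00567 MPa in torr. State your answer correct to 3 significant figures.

1 MPa = 7500.62 torr.
So 0.00567 × 7500.62 ≈ 42.5 torr.

42.5 torr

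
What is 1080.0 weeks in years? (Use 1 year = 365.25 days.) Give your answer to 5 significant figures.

20.698 years

1 week = 0.0191650 yr.
So 1080.0 × 0.0191650 ≈ 20.698 yr.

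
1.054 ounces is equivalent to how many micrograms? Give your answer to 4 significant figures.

2.988 × 10^7 μg

1 ounce = 2.83495 × 10^7 μg.
So 1.054 × 2.83495 × 10^7 ≈ 2.988 × 10^7 μg.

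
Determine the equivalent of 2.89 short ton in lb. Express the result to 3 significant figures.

5780 lb

1 short ton = 2000.00 lb.
Then 2.89 × 2000.00 ≈ 5780 lb.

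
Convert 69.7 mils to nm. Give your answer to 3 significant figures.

1.77e+6 nm

1 mil = 25400.0 nm.
69.7 × 25400.0 ≈ 1.77e+6 nm.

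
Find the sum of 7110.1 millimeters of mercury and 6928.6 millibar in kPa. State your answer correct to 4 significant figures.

7110.1 mmHg = 947.936 kPa and 6928.6 mbar = 692.860 kPa.
947.936 + 692.860 ≈ 1641 kPa.

1641 kPa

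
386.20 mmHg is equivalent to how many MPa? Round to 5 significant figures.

0.051489 megapascals

1 millimeter of mercury = 0.000133322 MPa.
386.20 × 0.000133322 ≈ 0.051489 MPa.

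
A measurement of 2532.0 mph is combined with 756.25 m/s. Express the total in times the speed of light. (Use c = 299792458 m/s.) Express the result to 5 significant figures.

2532.0 mph = 3.77563 × 10^-6 c and 756.25 m/s = 2.52258 × 10^-6 c.
3.77563 × 10^-6 + 2.52258 × 10^-6 ≈ 6.2982 × 10^-6 c.

6.2982 × 10^-6 times the speed of light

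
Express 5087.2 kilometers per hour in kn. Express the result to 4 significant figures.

1 kilometer per hour = 0.539957 knots.
Thus 5087.2 × 0.539957 ≈ 2747 kn.

2747 knots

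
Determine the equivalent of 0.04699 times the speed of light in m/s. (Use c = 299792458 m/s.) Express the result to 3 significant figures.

1 c = 2.99792 × 10^8 meters per second.
Thus 0.04699 × 2.99792 × 10^8 ≈ 1.41 × 10^7 m/s.

1.41 × 10^7 m/s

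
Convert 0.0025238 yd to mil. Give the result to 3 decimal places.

1 yard = 36000.0 mil.
0.0025238 × 36000.0 ≈ 90.857 mil.

90.857 mil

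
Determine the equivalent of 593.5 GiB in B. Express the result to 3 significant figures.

6.37e+11 B

1 GiB = 1.07374e+9 bytes.
593.5 × 1.07374e+9 ≈ 6.37e+11 B.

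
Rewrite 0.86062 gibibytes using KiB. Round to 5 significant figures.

902430 kibibytes

1 GiB = 1.04858e+6 KiB.
Then 0.86062 × 1.04858e+6 ≈ 902430 KiB.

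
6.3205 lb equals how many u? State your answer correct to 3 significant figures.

1.73 × 10^27 atomic mass units

1 lb = 2.73160 × 10^26 u.
Then 6.3205 × 2.73160 × 10^26 ≈ 1.73 × 10^27 u.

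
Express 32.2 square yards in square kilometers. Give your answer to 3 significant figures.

1 yd² = 8.36127e-7 km².
So 32.2 × 8.36127e-7 ≈ 2.69e-5 km².

2.69e-5 km²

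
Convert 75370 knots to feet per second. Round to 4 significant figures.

1 knot = 1.68781 ft/s.
Thus 75370 × 1.68781 ≈ 127200 ft/s.

127200 feet per second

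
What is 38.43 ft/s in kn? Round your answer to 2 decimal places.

22.77 knots

1 foot per second = 0.592484 kn.
So 38.43 × 0.592484 ≈ 22.77 kn.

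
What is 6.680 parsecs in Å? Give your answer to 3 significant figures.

1 parsec = 3.08568 × 10^26 angstroms.
So 6.680 × 3.08568 × 10^26 ≈ 2.06 × 10^27 Å.

2.06 × 10^27 Å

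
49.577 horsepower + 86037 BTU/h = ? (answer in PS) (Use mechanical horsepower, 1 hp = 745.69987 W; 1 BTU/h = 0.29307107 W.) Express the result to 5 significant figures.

84.547 PS

49.577 hp = 50.2646 PS and 86037 BTU/h = 34.2828 PS.
50.2646 + 34.2828 ≈ 84.547 PS.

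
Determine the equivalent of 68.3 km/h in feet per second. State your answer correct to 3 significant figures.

62.2 ft/s

1 kilometer per hour = 0.911344 ft/s.
68.3 × 0.911344 ≈ 62.2 ft/s.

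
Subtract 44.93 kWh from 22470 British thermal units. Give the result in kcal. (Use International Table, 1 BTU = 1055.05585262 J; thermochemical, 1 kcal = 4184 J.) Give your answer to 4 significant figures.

-32990 kcal

22470 BTU = 5666.13 kcal and 44.93 kWh = 38658.7 kcal.
5666.13 − 38658.7 ≈ -32990 kcal.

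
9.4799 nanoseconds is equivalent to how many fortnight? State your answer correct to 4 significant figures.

1 nanosecond = 8.26720e-16 fortnights.
Thus 9.4799 × 8.26720e-16 ≈ 7.837e-15 fortnight.

7.837e-15 fortnights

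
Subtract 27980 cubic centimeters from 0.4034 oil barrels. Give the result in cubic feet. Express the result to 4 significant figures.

0.4034 bbl = 2.26492 ft³ and 27980 cm³ = 0.988104 ft³.
2.26492 − 0.988104 ≈ 1.277 ft³.

1.277 ft³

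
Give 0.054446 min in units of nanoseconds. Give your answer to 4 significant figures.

3.267 × 10^9 ns

1 minute = 6.00000 × 10^10 nanoseconds.
Then 0.054446 × 6.00000 × 10^10 ≈ 3.267 × 10^9 ns.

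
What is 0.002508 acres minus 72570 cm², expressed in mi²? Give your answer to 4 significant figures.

1.117 × 10^-6 mi²

0.002508 acre = 3.91875 × 10^-6 mi² and 72570 cm² = 2.80194 × 10^-6 mi².
3.91875 × 10^-6 − 2.80194 × 10^-6 ≈ 1.117 × 10^-6 mi².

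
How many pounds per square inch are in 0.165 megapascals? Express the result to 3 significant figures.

23.9 pounds per square inch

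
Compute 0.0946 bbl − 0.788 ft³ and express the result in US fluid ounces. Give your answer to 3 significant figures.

-246 US fl oz

0.0946 bbl = 508.570 US fl oz and 0.788 ft³ = 754.515 US fl oz.
508.570 − 754.515 ≈ -246 US fl oz.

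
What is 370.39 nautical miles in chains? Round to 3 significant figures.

34100 chains

1 nmi = 92.0624 chain.
370.39 × 92.0624 ≈ 34100 chain.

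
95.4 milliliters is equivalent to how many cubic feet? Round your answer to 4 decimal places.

0.0034 cubic feet

1 milliliter = 3.53147e-5 cubic feet.
Thus 95.4 × 3.53147e-5 ≈ 0.0034 ft³.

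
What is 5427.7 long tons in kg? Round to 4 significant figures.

1 long ton = 1016.05 kilograms.
Then 5427.7 × 1016.05 ≈ 5.515 × 10^6 kg.

5.515 × 10^6 kilograms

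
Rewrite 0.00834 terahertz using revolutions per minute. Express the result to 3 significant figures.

5.00 × 10^11 rpm

1 THz = 6.00000 × 10^13 rpm.
Thus 0.00834 × 6.00000 × 10^13 ≈ 5.00 × 10^11 rpm.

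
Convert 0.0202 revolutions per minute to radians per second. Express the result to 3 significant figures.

0.00212 rad/s

1 revolution per minute = 0.104720 radians per second.
0.0202 × 0.104720 ≈ 0.00212 rad/s.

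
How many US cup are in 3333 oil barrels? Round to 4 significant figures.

2.240 × 10^6 US cup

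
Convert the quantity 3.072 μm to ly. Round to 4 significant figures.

1 μm = 1.05700e-22 ly.
So 3.072 × 1.05700e-22 ≈ 3.247e-22 ly.

3.247e-22 ly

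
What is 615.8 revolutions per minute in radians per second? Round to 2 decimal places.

64.49 radians per second

1 rpm = 0.104720 rad/s.
So 615.8 × 0.104720 ≈ 64.49 rad/s.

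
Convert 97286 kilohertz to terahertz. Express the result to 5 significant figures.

1 kHz = 1.00000e-9 THz.
Then 97286 × 1.00000e-9 ≈ 9.7286e-5 THz.

9.7286e-5 THz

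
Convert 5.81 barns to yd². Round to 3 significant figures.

6.95e-28 yd²

1 barn = 1.19599e-28 yd².
5.81 × 1.19599e-28 ≈ 6.95e-28 yd².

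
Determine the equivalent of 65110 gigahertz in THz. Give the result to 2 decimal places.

65.11 terahertz

1 gigahertz = 0.00100000 terahertz.
So 65110 × 0.00100000 ≈ 65.11 THz.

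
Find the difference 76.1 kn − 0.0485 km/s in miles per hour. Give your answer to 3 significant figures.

-20.9 mph

76.1 kn = 87.5743 mph and 0.0485 km/s = 108.491 mph.
87.5743 − 108.491 ≈ -20.9 mph.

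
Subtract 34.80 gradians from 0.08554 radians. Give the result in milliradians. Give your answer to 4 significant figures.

-461.1 mrad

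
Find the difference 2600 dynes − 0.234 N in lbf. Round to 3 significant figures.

2600 dyn = 0.00584503 lbf and 0.234 N = 0.0526053 lbf.
0.00584503 − 0.0526053 ≈ -0.0468 lbf.

-0.0468 lbf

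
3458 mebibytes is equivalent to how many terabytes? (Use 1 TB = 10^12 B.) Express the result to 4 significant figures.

0.003626 terabytes

1 mebibyte = 1.04858e-6 terabytes.
3458 × 1.04858e-6 ≈ 0.003626 TB.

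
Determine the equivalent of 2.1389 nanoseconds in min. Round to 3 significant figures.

3.56 × 10^-11 minutes

1 ns = 1.66667 × 10^-11 minutes.
So 2.1389 × 1.66667 × 10^-11 ≈ 3.56 × 10^-11 min.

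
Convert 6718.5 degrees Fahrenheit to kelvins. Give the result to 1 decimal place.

3987.9 K

K = (°F + 459.67) × 5/9.
Applying the formula gives 3987.9 K.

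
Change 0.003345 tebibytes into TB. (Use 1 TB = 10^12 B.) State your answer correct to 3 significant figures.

1 tebibyte = 1.09951 TB.
0.003345 × 1.09951 ≈ 0.00368 TB.

0.00368 TB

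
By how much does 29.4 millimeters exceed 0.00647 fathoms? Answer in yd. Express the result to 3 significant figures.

0.0192 yards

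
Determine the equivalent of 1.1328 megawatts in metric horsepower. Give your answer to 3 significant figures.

1540 metric horsepower

1 MW = 1359.62 metric horsepower.
1.1328 × 1359.62 ≈ 1540 PS.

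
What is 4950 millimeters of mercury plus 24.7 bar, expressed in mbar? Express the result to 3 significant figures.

4950 mmHg = 6599.46 mbar and 24.7 bar = 24700.0 mbar.
6599.46 + 24700.0 ≈ 31300 mbar.

31300 millibar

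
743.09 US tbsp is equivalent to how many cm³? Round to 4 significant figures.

1 US tbsp = 14.7868 cubic centimeters.
Then 743.09 × 14.7868 ≈ 10990 cm³.

10990 cubic centimeters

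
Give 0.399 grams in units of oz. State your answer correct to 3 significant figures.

0.0141 ounces

1 g = 0.0352740 ounces.
Thus 0.399 × 0.0352740 ≈ 0.0141 oz.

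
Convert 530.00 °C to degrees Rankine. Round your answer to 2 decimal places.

°R = (°C + 273.15) × 9/5.
Applying the formula gives 1445.67 °R.

1445.67 degrees Rankine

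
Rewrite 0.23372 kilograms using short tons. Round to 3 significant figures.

1 kilogram = 0.00110231 short ton.
So 0.23372 × 0.00110231 ≈ 0.000258 short ton.

0.000258 short tons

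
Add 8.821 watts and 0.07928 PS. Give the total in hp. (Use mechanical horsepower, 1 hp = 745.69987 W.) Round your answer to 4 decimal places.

0.0900 hp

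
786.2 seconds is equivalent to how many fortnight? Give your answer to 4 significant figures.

0.0006500 fortnight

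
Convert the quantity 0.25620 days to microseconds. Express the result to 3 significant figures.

1 d = 8.64000 × 10^10 microseconds.
0.25620 × 8.64000 × 10^10 ≈ 2.21 × 10^10 μs.

2.21 × 10^10 microseconds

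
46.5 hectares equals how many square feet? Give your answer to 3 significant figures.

5.01 × 10^6 ft²

1 ha = 107639 ft².
46.5 × 107639 ≈ 5.01 × 10^6 ft².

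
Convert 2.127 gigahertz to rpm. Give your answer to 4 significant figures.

1 GHz = 6.00000 × 10^10 revolutions per minute.
So 2.127 × 6.00000 × 10^10 ≈ 1.276 × 10^11 rpm.

1.276 × 10^11 rpm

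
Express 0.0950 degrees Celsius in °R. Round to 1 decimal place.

°R = (°C + 273.15) × 9/5.
Applying the formula gives 491.8 °R.

491.8 °R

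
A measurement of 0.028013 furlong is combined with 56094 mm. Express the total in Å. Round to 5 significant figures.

0.028013 furlong = 5.63532e+10 Å and 56094 mm = 5.60940e+11 Å.
5.63532e+10 + 5.60940e+11 ≈ 6.1729e+11 Å.

6.1729e+11 angstroms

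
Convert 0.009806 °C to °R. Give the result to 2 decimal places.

°R = (°C + 273.15) × 9/5.
Applying the formula gives 491.69 °R.

491.69 degrees Rankine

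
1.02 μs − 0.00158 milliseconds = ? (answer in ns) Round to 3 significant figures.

-560 nanoseconds

1.02 μs = 1020.00 ns and 0.00158 ms = 1580.00 ns.
1020.00 − 1580.00 ≈ -560 ns.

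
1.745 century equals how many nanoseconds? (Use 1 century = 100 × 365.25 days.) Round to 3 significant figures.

5.51e+18 nanoseconds

1 century = 3.15576e+18 ns.
Then 1.745 × 3.15576e+18 ≈ 5.51e+18 ns.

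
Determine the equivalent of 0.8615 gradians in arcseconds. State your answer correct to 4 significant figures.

1 gradian = 3240.00 arcsec.
0.8615 × 3240.00 ≈ 2791 arcsec.

2791 arcsec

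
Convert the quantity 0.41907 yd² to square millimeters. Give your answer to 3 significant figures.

350000 square millimeters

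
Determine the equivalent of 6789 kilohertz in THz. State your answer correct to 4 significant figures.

6.789 × 10^-6 terahertz

1 kHz = 1.00000 × 10^-9 THz.
Then 6789 × 1.00000 × 10^-9 ≈ 6.789 × 10^-6 THz.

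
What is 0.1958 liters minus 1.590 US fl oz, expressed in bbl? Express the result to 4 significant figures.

0.0009358 oil barrels

0.1958 L = 0.00123154 bbl and 1.590 US fl oz = 0.000295759 bbl.
0.00123154 − 0.000295759 ≈ 0.0009358 bbl.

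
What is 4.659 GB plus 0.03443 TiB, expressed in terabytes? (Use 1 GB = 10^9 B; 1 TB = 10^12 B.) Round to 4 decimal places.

0.0425 terabytes

4.659 GB = 0.00465900 TB and 0.03443 TiB = 0.0378562 TB.
0.00465900 + 0.0378562 ≈ 0.0425 TB.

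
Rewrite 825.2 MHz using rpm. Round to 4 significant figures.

1 MHz = 6.00000 × 10^7 rpm.
Thus 825.2 × 6.00000 × 10^7 ≈ 4.951 × 10^10 rpm.

4.951 × 10^10 revolutions per minute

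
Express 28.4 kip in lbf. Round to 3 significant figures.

28400 lbf

1 kip = 1000.00 pounds-force.
28.4 × 1000.00 ≈ 28400 lbf.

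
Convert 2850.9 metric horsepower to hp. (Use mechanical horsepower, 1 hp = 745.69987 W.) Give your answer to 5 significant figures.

2811.9 horsepower

1 metric horsepower = 0.986320 horsepower.
Thus 2850.9 × 0.986320 ≈ 2811.9 hp.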